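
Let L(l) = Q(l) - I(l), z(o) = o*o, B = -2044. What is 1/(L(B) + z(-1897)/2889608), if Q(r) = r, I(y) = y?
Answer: 2889608/3598609 ≈ 0.80298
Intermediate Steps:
z(o) = o²
L(l) = 0 (L(l) = l - l = 0)
1/(L(B) + z(-1897)/2889608) = 1/(0 + (-1897)²/2889608) = 1/(0 + 3598609*(1/2889608)) = 1/(0 + 3598609/2889608) = 1/(3598609/2889608) = 2889608/3598609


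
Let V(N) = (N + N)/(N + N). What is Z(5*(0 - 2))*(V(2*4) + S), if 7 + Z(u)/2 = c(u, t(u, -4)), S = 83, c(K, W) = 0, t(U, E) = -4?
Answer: -1176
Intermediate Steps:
Z(u) = -14 (Z(u) = -14 + 2*0 = -14 + 0 = -14)
V(N) = 1 (V(N) = (2*N)/((2*N)) = (2*N)*(1/(2*N)) = 1)
Z(5*(0 - 2))*(V(2*4) + S) = -14*(1 + 83) = -14*84 = -1176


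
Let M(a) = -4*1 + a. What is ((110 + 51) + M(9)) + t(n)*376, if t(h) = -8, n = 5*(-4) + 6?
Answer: -2842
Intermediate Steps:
n = -14 (n = -20 + 6 = -14)
M(a) = -4 + a
((110 + 51) + M(9)) + t(n)*376 = ((110 + 51) + (-4 + 9)) - 8*376 = (161 + 5) - 3008 = 166 - 3008 = -2842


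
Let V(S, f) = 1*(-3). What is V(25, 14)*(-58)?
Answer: 174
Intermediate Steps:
V(S, f) = -3
V(25, 14)*(-58) = -3*(-58) = 174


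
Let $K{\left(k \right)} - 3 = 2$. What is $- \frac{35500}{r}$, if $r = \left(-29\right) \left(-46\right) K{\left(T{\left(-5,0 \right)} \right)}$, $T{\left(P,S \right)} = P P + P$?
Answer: $- \frac{3550}{667} \approx -5.3223$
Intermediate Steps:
$T{\left(P,S \right)} = P + P^{2}$ ($T{\left(P,S \right)} = P^{2} + P = P + P^{2}$)
$K{\left(k \right)} = 5$ ($K{\left(k \right)} = 3 + 2 = 5$)
$r = 6670$ ($r = \left(-29\right) \left(-46\right) 5 = 1334 \cdot 5 = 6670$)
$- \frac{35500}{r} = - \frac{35500}{6670} = \left(-35500\right) \frac{1}{6670} = - \frac{3550}{667}$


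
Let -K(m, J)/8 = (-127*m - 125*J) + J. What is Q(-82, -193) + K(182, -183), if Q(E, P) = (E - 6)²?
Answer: 11120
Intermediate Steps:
Q(E, P) = (-6 + E)²
K(m, J) = 992*J + 1016*m (K(m, J) = -8*((-127*m - 125*J) + J) = -8*(-127*m - 124*J) = 992*J + 1016*m)
Q(-82, -193) + K(182, -183) = (-6 - 82)² + (992*(-183) + 1016*182) = (-88)² + (-181536 + 184912) = 7744 + 3376 = 11120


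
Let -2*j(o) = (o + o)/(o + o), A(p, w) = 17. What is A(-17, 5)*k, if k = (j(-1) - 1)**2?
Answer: 153/4 ≈ 38.250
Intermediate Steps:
j(o) = -1/2 (j(o) = -(o + o)/(2*(o + o)) = -2*o/(2*(2*o)) = -2*o*1/(2*o)/2 = -1/2*1 = -1/2)
k = 9/4 (k = (-1/2 - 1)**2 = (-3/2)**2 = 9/4 ≈ 2.2500)
A(-17, 5)*k = 17*(9/4) = 153/4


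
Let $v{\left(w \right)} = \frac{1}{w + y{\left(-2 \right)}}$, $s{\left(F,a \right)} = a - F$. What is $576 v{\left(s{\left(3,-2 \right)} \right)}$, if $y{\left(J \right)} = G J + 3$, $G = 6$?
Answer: $- \frac{288}{7} \approx -41.143$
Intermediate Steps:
$y{\left(J \right)} = 3 + 6 J$ ($y{\left(J \right)} = 6 J + 3 = 3 + 6 J$)
$v{\left(w \right)} = \frac{1}{-9 + w}$ ($v{\left(w \right)} = \frac{1}{w + \left(3 + 6 \left(-2\right)\right)} = \frac{1}{w + \left(3 - 12\right)} = \frac{1}{w - 9} = \frac{1}{-9 + w}$)
$576 v{\left(s{\left(3,-2 \right)} \right)} = \frac{576}{-9 - 5} = \frac{576}{-14} = 576 \left(- \frac{1}{14}\right) = - \frac{288}{7}$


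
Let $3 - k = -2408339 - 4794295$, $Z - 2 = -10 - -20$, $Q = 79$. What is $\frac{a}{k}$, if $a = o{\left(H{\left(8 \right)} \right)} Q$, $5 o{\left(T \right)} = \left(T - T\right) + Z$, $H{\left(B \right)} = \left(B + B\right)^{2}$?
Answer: $\frac{316}{12004395} \approx 2.6324 \cdot 10^{-5}$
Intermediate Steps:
$Z = 12$ ($Z = 2 - -10 = 2 + \left(-10 + 20\right) = 2 + 10 = 12$)
$H{\left(B \right)} = 4 B^{2}$ ($H{\left(B \right)} = \left(2 B\right)^{2} = 4 B^{2}$)
$o{\left(T \right)} = \frac{12}{5}$ ($o{\left(T \right)} = \frac{\left(T - T\right) + 12}{5} = \frac{0 + 12}{5} = \frac{1}{5} \cdot 12 = \frac{12}{5}$)
$k = 7202637$ ($k = 3 - \left(-2408339 - 4794295\right) = 3 - -7202634 = 3 + 7202634 = 7202637$)
$a = \frac{948}{5}$ ($a = \frac{12}{5} \cdot 79 = \frac{948}{5} \approx 189.6$)
$\frac{a}{k} = \frac{948}{5 \cdot 7202637} = \frac{948}{5} \cdot \frac{1}{7202637} = \frac{316}{12004395}$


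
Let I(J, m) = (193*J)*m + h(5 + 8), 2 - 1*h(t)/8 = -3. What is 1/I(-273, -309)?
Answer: 1/16280941 ≈ 6.1421e-8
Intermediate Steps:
h(t) = 40 (h(t) = 16 - 8*(-3) = 16 + 24 = 40)
I(J, m) = 40 + 193*J*m (I(J, m) = (193*J)*m + 40 = 193*J*m + 40 = 40 + 193*J*m)
1/I(-273, -309) = 1/(40 + 193*(-273)*(-309)) = 1/(40 + 16280901) = 1/16280941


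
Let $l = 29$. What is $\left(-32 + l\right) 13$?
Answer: $-39$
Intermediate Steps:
$\left(-32 + l\right) 13 = \left(-32 + 29\right) 13 = \left(-3\right) 13 = -39$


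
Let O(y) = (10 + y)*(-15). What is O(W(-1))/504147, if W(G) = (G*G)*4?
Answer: -10/24007 ≈ -0.00041655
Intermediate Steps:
W(G) = 4*G**2 (W(G) = G**2*4 = 4*G**2)
O(y) = -150 - 15*y
O(W(-1))/504147 = (-150 - 60*(-1)**2)/504147 = (-150 - 60)*(1/504147) = -210*1/504147 = -10/24007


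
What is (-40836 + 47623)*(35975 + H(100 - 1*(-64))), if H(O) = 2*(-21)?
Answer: 243877271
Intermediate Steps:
H(O) = -42
(-40836 + 47623)*(35975 + H(100 - 1*(-64))) = (-40836 + 47623)*(35975 - 42) = 6787*35933 = 243877271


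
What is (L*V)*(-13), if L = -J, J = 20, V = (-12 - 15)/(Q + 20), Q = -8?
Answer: -585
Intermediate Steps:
V = -9/4 (V = (-12 - 15)/(-8 + 20) = -27/12 = -27*1/12 = -9/4 ≈ -2.2500)
L = -20 (L = -1*20 = -20)
(L*V)*(-13) = -20*(-9/4)*(-13) = 45*(-13) = -585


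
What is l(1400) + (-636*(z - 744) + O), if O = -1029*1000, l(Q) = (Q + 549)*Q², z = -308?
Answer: 3819680072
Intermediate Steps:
l(Q) = Q²*(549 + Q) (l(Q) = (549 + Q)*Q² = Q²*(549 + Q))
O = -1029000
l(1400) + (-636*(z - 744) + O) = 1400²*(549 + 1400) + (-636*(-308 - 744) - 1029000) = 1960000*1949 + (-636*(-1052) - 1029000) = 3820040000 + (669072 - 1029000) = 3820040000 - 359928 = 3819680072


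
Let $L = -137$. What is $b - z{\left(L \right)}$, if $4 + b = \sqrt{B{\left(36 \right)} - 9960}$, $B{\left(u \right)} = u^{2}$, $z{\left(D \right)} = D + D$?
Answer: $270 + 38 i \sqrt{6} \approx 270.0 + 93.081 i$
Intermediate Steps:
$z{\left(D \right)} = 2 D$
$b = -4 + 38 i \sqrt{6}$ ($b = -4 + \sqrt{36^{2} - 9960} = -4 + \sqrt{1296 - 9960} = -4 + \sqrt{-8664} = -4 + 38 i \sqrt{6} \approx -4.0 + 93.081 i$)
$b - z{\left(L \right)} = \left(-4 + 38 i \sqrt{6}\right) - 2 \left(-137\right) = \left(-4 + 38 i \sqrt{6}\right) - -274 = \left(-4 + 38 i \sqrt{6}\right) + 274 = 270 + 38 i \sqrt{6}$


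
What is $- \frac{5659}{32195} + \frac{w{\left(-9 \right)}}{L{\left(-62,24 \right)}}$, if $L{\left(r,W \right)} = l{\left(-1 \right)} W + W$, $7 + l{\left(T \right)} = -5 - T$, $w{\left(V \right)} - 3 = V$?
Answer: $- \frac{38833}{257560} \approx -0.15077$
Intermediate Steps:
$w{\left(V \right)} = 3 + V$
$l{\left(T \right)} = -12 - T$ ($l{\left(T \right)} = -7 - \left(5 + T\right) = -12 - T$)
$L{\left(r,W \right)} = - 10 W$ ($L{\left(r,W \right)} = \left(-12 - -1\right) W + W = \left(-12 + 1\right) W + W = - 11 W + W = - 10 W$)
$- \frac{5659}{32195} + \frac{w{\left(-9 \right)}}{L{\left(-62,24 \right)}} = - \frac{5659}{32195} + \frac{3 - 9}{\left(-10\right) 24} = \left(-5659\right) \frac{1}{32195} - \frac{6}{-240} = - \frac{5659}{32195} - - \frac{1}{40} = - \frac{5659}{32195} + \frac{1}{40} = - \frac{38833}{257560}$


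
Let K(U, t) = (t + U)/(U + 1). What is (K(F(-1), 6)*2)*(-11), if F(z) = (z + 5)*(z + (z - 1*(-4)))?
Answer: -308/9 ≈ -34.222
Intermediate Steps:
F(z) = (4 + 2*z)*(5 + z) (F(z) = (5 + z)*(z + (z + 4)) = (5 + z)*(z + (4 + z)) = (5 + z)*(4 + 2*z) = (4 + 2*z)*(5 + z))
K(U, t) = (U + t)/(1 + U)
(K(F(-1), 6)*2)*(-11) = ((((20 + 2*(-1)² + 14*(-1)) + 6)/(1 + (20 + 2*(-1)² + 14*(-1))))*2)*(-11) = ((((20 + 2*1 - 14) + 6)/(1 + (20 + 2*1 - 14)))*2)*(-11) = ((((20 + 2 - 14) + 6)/(1 + (20 + 2 - 14)))*2)*(-11) = (((8 + 6)/(1 + 8))*2)*(-11) = ((14/9)*2)*(-11) = (28/9)*(-11) = -308/9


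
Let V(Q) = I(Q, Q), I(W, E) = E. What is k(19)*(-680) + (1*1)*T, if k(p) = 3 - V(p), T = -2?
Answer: 10878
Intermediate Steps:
V(Q) = Q
k(p) = 3 - p
k(19)*(-680) + (1*1)*T = (3 - 1*19)*(-680) + (1*1)*(-2) = (3 - 19)*(-680) + 1*(-2) = -16*(-680) - 2 = 10880 - 2 = 10878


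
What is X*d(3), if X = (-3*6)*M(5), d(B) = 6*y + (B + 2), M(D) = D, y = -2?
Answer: 630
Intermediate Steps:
d(B) = -10 + B (d(B) = 6*(-2) + (B + 2) = -12 + (2 + B) = -10 + B)
X = -90 (X = -3*6*5 = -18*5 = -90)
X*d(3) = -90*(-10 + 3) = -90*(-7) = 630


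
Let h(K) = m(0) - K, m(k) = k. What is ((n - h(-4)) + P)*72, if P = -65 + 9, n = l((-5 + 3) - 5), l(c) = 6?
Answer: -3888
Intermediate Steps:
n = 6
h(K) = -K (h(K) = 0 - K = -K)
P = -56
((n - h(-4)) + P)*72 = ((6 - (-1)*(-4)) - 56)*72 = ((6 - 1*4) - 56)*72 = ((6 - 4) - 56)*72 = (2 - 56)*72 = -54*72 = -3888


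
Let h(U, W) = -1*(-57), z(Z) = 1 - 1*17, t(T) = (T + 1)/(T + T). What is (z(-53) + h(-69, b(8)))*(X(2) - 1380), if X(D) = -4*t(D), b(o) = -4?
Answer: -56703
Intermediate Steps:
t(T) = (1 + T)/(2*T) (t(T) = (1 + T)/((2*T)) = (1 + T)*(1/(2*T)) = (1 + T)/(2*T))
z(Z) = -16 (z(Z) = 1 - 17 = -16)
h(U, W) = 57
X(D) = -2*(1 + D)/D
(z(-53) + h(-69, b(8)))*(X(2) - 1380) = (-16 + 57)*((-2 - 2/2) - 1380) = 41*((-2 - 2*½) - 1380) = 41*((-2 - 1) - 1380) = 41*(-3 - 1380) = 41*(-1383) = -56703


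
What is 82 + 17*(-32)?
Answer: -462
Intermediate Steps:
82 + 17*(-32) = 82 - 544 = -462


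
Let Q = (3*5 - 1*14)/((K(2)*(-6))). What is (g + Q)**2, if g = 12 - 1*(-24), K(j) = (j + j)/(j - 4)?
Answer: 187489/144 ≈ 1302.0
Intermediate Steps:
K(j) = 2*j/(-4 + j) (K(j) = (2*j)/(-4 + j) = 2*j/(-4 + j))
g = 36 (g = 12 + 24 = 36)
Q = 1/12 (Q = (3*5 - 1*14)/(((2*2/(-4 + 2))*(-6))) = (15 - 14)/(((2*2/(-2))*(-6))) = 1/((2*2*(-1/2))*(-6)) = 1/(-2*(-6)) = 1/12 ≈ 0.083333)
(g + Q)**2 = (36 + 1/12)**2 = (433/12)**2 = 187489/144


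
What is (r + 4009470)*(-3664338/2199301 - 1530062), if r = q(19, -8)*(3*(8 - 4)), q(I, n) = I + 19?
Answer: -13493683894289226000/2199301 ≈ -6.1354e+12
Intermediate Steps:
q(I, n) = 19 + I
r = 456 (r = (19 + 19)*(3*(8 - 4)) = 38*(3*4) = 38*12 = 456)
(r + 4009470)*(-3664338/2199301 - 1530062) = (456 + 4009470)*(-3664338/2199301 - 1530062) = 4009926*(-3664338*1/2199301 - 1530062) = 4009926*(-3664338/2199301 - 1530062) = 4009926*(-3365070551000/2199301) = -13493683894289226000/2199301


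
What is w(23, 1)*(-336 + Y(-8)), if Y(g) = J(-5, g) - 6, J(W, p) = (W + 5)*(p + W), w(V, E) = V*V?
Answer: -180918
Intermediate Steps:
w(V, E) = V²
J(W, p) = (5 + W)*(W + p)
Y(g) = -6 (Y(g) = ((-5)² + 5*(-5) + 5*g - 5*g) - 6 = (25 - 25 + 5*g - 5*g) - 6 = 0 - 6 = -6)
w(23, 1)*(-336 + Y(-8)) = 23²*(-336 - 6) = 529*(-342) = -180918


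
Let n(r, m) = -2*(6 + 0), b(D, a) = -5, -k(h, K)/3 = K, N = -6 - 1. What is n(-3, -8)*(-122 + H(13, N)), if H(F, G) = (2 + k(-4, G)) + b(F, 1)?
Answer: 1248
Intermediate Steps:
N = -7
k(h, K) = -3*K
n(r, m) = -12 (n(r, m) = -2*6 = -12)
H(F, G) = -3 - 3*G (H(F, G) = (2 - 3*G) - 5 = -3 - 3*G)
n(-3, -8)*(-122 + H(13, N)) = -12*(-122 + (-3 - 3*(-7))) = -12*(-122 + (-3 + 21)) = -12*(-122 + 18) = -12*(-104) = 1248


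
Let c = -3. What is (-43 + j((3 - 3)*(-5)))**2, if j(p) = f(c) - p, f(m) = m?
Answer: 2116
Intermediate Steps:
j(p) = -3 - p
(-43 + j((3 - 3)*(-5)))**2 = (-43 + (-3 - (3 - 3)*(-5)))**2 = (-43 + (-3 - 0*(-5)))**2 = (-43 + (-3 - 1*0))**2 = (-43 + (-3 + 0))**2 = (-43 - 3)**2 = (-46)**2 = 2116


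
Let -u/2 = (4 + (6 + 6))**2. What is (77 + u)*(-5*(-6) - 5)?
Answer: -10875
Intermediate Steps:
u = -512 (u = -2*(4 + (6 + 6))**2 = -2*(4 + 12)**2 = -2*16**2 = -2*256 = -512)
(77 + u)*(-5*(-6) - 5) = (77 - 512)*(-5*(-6) - 5) = -435*(30 - 5) = -435*25 = -10875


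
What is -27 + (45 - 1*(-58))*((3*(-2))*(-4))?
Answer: 2445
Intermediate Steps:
-27 + (45 - 1*(-58))*((3*(-2))*(-4)) = -27 + (45 + 58)*(-6*(-4)) = -27 + 103*24 = -27 + 2472 = 2445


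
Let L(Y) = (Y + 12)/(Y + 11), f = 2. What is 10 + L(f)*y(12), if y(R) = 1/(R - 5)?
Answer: 132/13 ≈ 10.154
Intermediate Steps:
y(R) = 1/(-5 + R)
L(Y) = (12 + Y)/(11 + Y)
10 + L(f)*y(12) = 10 + ((12 + 2)/(11 + 2))/(-5 + 12) = 10 + (14/13)/7 = 10 + ((1/13)*14)*(1/7) = 10 + (14/13)*(1/7) = 10 + 2/13 = 132/13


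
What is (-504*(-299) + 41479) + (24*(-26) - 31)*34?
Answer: 169905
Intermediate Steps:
(-504*(-299) + 41479) + (24*(-26) - 31)*34 = (150696 + 41479) + (-624 - 31)*34 = 192175 - 655*34 = 192175 - 22270 = 169905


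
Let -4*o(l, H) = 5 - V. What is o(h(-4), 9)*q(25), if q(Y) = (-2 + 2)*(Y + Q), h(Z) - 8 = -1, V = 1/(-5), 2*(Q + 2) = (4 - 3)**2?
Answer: 0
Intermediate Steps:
Q = -3/2 (Q = -2 + (4 - 3)**2/2 = -2 + (1/2)*1**2 = -2 + (1/2)*1 = -2 + 1/2 = -3/2 ≈ -1.5000)
V = -1/5 ≈ -0.20000
h(Z) = 7 (h(Z) = 8 - 1 = 7)
o(l, H) = -13/10 (o(l, H) = -(5 - 1*(-1/5))/4 = -(5 + 1/5)/4 = -1/4*26/5 = -13/10)
q(Y) = 0 (q(Y) = (-2 + 2)*(Y - 3/2) = 0*(-3/2 + Y) = 0)
o(h(-4), 9)*q(25) = -13/10*0 = 0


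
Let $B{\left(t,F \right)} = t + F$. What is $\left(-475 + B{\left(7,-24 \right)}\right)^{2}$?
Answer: $242064$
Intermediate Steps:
$B{\left(t,F \right)} = F + t$
$\left(-475 + B{\left(7,-24 \right)}\right)^{2} = \left(-475 + \left(-24 + 7\right)\right)^{2} = \left(-475 - 17\right)^{2} = \left(-492\right)^{2} = 242064$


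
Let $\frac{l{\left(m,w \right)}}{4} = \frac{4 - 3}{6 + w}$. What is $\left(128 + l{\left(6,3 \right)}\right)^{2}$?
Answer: $\frac{1336336}{81} \approx 16498.0$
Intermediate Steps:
$l{\left(m,w \right)} = \frac{4}{6 + w}$ ($l{\left(m,w \right)} = 4 \frac{4 - 3}{6 + w} = 4 \cdot 1 \frac{1}{6 + w} = \frac{4}{6 + w}$)
$\left(128 + l{\left(6,3 \right)}\right)^{2} = \left(128 + \frac{4}{6 + 3}\right)^{2} = \left(128 + \frac{4}{9}\right)^{2} = \left(\frac{1156}{9}\right)^{2} = \frac{1336336}{81}$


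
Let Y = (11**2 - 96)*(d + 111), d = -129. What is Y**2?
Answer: 202500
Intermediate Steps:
Y = -450 (Y = (11**2 - 96)*(-129 + 111) = (121 - 96)*(-18) = 25*(-18) = -450)
Y**2 = (-450)**2 = 202500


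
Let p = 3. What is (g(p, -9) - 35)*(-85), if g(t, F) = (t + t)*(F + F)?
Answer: 12155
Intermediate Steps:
g(t, F) = 4*F*t (g(t, F) = (2*t)*(2*F) = 4*F*t)
(g(p, -9) - 35)*(-85) = (4*(-9)*3 - 35)*(-85) = (-108 - 35)*(-85) = -143*(-85) = 12155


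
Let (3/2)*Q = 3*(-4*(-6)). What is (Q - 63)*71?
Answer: -1065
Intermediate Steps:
Q = 48 (Q = 2*(3*(-4*(-6)))/3 = 2*(3*24)/3 = (⅔)*72 = 48)
(Q - 63)*71 = (48 - 63)*71 = -15*71 = -1065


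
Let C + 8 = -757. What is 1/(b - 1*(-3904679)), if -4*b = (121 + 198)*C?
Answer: 4/15862751 ≈ 2.5216e-7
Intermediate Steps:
C = -765 (C = -8 - 757 = -765)
b = 244035/4 (b = -(121 + 198)*(-765)/4 = -319*(-765)/4 = -¼*(-244035) = 244035/4 ≈ 61009.)
1/(b - 1*(-3904679)) = 1/(244035/4 - 1*(-3904679)) = 1/(244035/4 + 3904679) = 1/(15862751/4) = 4/15862751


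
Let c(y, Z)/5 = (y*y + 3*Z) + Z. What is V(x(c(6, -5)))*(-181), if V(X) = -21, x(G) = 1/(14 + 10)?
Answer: 3801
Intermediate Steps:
c(y, Z) = 5*y² + 20*Z (c(y, Z) = 5*((y*y + 3*Z) + Z) = 5*((y² + 3*Z) + Z) = 5*(y² + 4*Z) = 5*y² + 20*Z)
x(G) = 1/24
V(x(c(6, -5)))*(-181) = -21*(-181) = 3801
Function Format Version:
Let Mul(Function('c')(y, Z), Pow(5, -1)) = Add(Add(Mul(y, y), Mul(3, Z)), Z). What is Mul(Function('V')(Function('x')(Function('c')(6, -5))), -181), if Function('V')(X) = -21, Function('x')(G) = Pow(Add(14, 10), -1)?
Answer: 3801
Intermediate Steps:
Function('c')(y, Z) = Add(Mul(5, Pow(y, 2)), Mul(20, Z)) (Function('c')(y, Z) = Mul(5, Add(Add(Mul(y, y), Mul(3, Z)), Z)) = Mul(5, Add(Add(Pow(y, 2), Mul(3, Z)), Z)) = Mul(5, Add(Pow(y, 2), Mul(4, Z))) = Add(Mul(5, Pow(y, 2)), Mul(20, Z)))
Function('x')(G) = Rational(1, 24) (Function('x')(G) = Pow(24, -1) = Rational(1, 24))
Mul(Function('V')(Function('x')(Function('c')(6, -5))), -181) = Mul(-21, -181) = 3801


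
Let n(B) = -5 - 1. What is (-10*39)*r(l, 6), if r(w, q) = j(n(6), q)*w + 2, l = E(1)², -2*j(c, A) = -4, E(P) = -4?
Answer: -13260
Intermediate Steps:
n(B) = -6
j(c, A) = 2 (j(c, A) = -½*(-4) = 2)
l = 16 (l = (-4)² = 16)
r(w, q) = 2 + 2*w (r(w, q) = 2*w + 2 = 2 + 2*w)
(-10*39)*r(l, 6) = (-10*39)*(2 + 2*16) = -390*(2 + 32) = -390*34 = -13260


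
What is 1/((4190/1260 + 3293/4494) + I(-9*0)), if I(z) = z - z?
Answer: 963/3908 ≈ 0.24642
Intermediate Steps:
I(z) = 0
1/((4190/1260 + 3293/4494) + I(-9*0)) = 1/((4190/1260 + 3293/4494) + 0) = 1/((4190*(1/1260) + 3293*(1/4494)) + 0) = 1/((419/126 + 3293/4494) + 0) = 1/(3908/963 + 0) = 1/(3908/963) = 963/3908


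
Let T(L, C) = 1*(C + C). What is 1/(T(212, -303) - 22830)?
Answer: -1/23436 ≈ -4.2669e-5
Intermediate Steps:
T(L, C) = 2*C (T(L, C) = 1*(2*C) = 2*C)
1/(T(212, -303) - 22830) = 1/(2*(-303) - 22830) = 1/(-606 - 22830) = 1/(-23436) = -1/23436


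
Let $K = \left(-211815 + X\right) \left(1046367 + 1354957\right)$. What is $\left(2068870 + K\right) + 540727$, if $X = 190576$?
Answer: $-50999110839$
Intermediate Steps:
$K = -51001720436$ ($K = \left(-211815 + 190576\right) \left(1046367 + 1354957\right) = \left(-21239\right) 2401324 = -51001720436$)
$\left(2068870 + K\right) + 540727 = \left(2068870 - 51001720436\right) + 540727 = -50999651566 + 540727 = -50999110839$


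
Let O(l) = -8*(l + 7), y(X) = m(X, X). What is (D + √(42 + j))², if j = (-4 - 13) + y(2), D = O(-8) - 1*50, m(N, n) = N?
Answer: 1791 - 252*√3 ≈ 1354.5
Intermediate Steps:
y(X) = X
O(l) = -56 - 8*l (O(l) = -8*(7 + l) = -56 - 8*l)
D = -42 (D = (-56 - 8*(-8)) - 1*50 = (-56 + 64) - 50 = 8 - 50 = -42)
j = -15 (j = (-4 - 13) + 2 = -17 + 2 = -15)
(D + √(42 + j))² = (-42 + √(42 - 15))² = (-42 + √27)² = (-42 + 3*√3)²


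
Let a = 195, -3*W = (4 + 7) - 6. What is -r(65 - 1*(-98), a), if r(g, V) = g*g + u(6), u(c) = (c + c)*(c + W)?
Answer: -26621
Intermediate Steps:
W = -5/3 (W = -((4 + 7) - 6)/3 = -(11 - 6)/3 = -⅓*5 = -5/3 ≈ -1.6667)
u(c) = 2*c*(-5/3 + c) (u(c) = (c + c)*(c - 5/3) = (2*c)*(-5/3 + c) = 2*c*(-5/3 + c))
r(g, V) = 52 + g² (r(g, V) = g*g + (⅔)*6*(-5 + 3*6) = g² + (⅔)*6*(-5 + 18) = g² + (⅔)*6*13 = g² + 52 = 52 + g²)
-r(65 - 1*(-98), a) = -(52 + (65 - 1*(-98))²) = -(52 + (65 + 98)²) = -(52 + 163²) = -(52 + 26569) = -1*26621 = -26621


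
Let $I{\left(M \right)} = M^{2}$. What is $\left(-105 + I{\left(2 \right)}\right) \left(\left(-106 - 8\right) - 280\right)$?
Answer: $39794$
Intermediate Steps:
$\left(-105 + I{\left(2 \right)}\right) \left(\left(-106 - 8\right) - 280\right) = \left(-105 + 2^{2}\right) \left(\left(-106 - 8\right) - 280\right) = \left(-105 + 4\right) \left(-114 - 280\right) = \left(-101\right) \left(-394\right) = 39794$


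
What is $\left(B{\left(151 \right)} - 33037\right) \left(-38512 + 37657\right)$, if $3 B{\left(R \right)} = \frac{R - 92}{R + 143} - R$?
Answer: $\frac{2772382055}{98} \approx 2.829 \cdot 10^{7}$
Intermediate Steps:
$B{\left(R \right)} = - \frac{R}{3} + \frac{-92 + R}{3 \left(143 + R\right)}$ ($B{\left(R \right)} = \frac{\frac{R - 92}{R + 143} - R}{3} = \frac{\frac{-92 + R}{143 + R} - R}{3} = \frac{- R + \frac{-92 + R}{143 + R}}{3} = - \frac{R}{3} + \frac{-92 + R}{3 \left(143 + R\right)}$)
$\left(B{\left(151 \right)} - 33037\right) \left(-38512 + 37657\right) = \left(\frac{-92 - 151^{2} - 21442}{3 \left(143 + 151\right)} - 33037\right) \left(-38512 + 37657\right) = \left(\frac{-92 - 22801 - 21442}{3 \cdot 294} - 33037\right) \left(-855\right) = \left(\frac{1}{3} \cdot \frac{1}{294} \left(-92 - 22801 - 21442\right) - 33037\right) \left(-855\right) = \left(\frac{1}{3} \cdot \frac{1}{294} \left(-44335\right) - 33037\right) \left(-855\right) = \left(- \frac{44335}{882} - 33037\right) \left(-855\right) = \left(- \frac{29182969}{882}\right) \left(-855\right) = \frac{2772382055}{98}$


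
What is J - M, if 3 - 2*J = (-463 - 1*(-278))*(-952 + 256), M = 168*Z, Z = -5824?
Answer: 1828107/2 ≈ 9.1405e+5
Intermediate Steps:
M = -978432 (M = 168*(-5824) = -978432)
J = -128757/2 (J = 3/2 - (-463 - 1*(-278))*(-952 + 256)/2 = 3/2 - (-463 + 278)*(-696)/2 = 3/2 - (-185)*(-696)/2 = 3/2 - ½*128760 = 3/2 - 64380 = -128757/2 ≈ -64379.)
J - M = -128757/2 - 1*(-978432) = -128757/2 + 978432 = 1828107/2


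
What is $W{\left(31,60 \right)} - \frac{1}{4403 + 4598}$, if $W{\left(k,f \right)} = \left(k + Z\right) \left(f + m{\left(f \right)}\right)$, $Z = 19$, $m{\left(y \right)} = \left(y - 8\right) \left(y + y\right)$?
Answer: $\frac{2835314999}{9001} \approx 3.15 \cdot 10^{5}$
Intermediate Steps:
$m{\left(y \right)} = 2 y \left(-8 + y\right)$ ($m{\left(y \right)} = \left(-8 + y\right) 2 y = 2 y \left(-8 + y\right)$)
$W{\left(k,f \right)} = \left(19 + k\right) \left(f + 2 f \left(-8 + f\right)\right)$ ($W{\left(k,f \right)} = \left(k + 19\right) \left(f + 2 f \left(-8 + f\right)\right) = \left(19 + k\right) \left(f + 2 f \left(-8 + f\right)\right)$)
$W{\left(31,60 \right)} - \frac{1}{4403 + 4598} = 60 \left(-285 + 31 + 38 \cdot 60 + 2 \cdot 31 \left(-8 + 60\right)\right) - \frac{1}{4403 + 4598} = 60 \left(-285 + 31 + 2280 + 2 \cdot 31 \cdot 52\right) - \frac{1}{9001} = 60 \left(-285 + 31 + 2280 + 3224\right) - \frac{1}{9001} = 60 \cdot 5250 - \frac{1}{9001} = 315000 - \frac{1}{9001} = \frac{2835314999}{9001}$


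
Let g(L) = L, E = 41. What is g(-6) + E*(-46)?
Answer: -1892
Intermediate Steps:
g(-6) + E*(-46) = -6 + 41*(-46) = -6 - 1886 = -1892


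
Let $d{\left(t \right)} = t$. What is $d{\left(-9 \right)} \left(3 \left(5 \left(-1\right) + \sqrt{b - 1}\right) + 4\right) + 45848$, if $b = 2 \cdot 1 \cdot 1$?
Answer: $45920$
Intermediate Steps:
$b = 2$ ($b = 2 \cdot 1 = 2$)
$d{\left(-9 \right)} \left(3 \left(5 \left(-1\right) + \sqrt{b - 1}\right) + 4\right) + 45848 = - 9 \left(3 \left(5 \left(-1\right) + \sqrt{2 - 1}\right) + 4\right) + 45848 = - 9 \left(3 \left(-5 + \sqrt{1}\right) + 4\right) + 45848 = - 9 \left(3 \left(-5 + 1\right) + 4\right) + 45848 = - 9 \left(3 \left(-4\right) + 4\right) + 45848 = - 9 \left(-12 + 4\right) + 45848 = \left(-9\right) \left(-8\right) + 45848 = 72 + 45848 = 45920$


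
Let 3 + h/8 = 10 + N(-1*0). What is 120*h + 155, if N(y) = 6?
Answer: 12635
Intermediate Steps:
h = 104 (h = -24 + 8*(10 + 6) = -24 + 8*16 = -24 + 128 = 104)
120*h + 155 = 120*104 + 155 = 12480 + 155 = 12635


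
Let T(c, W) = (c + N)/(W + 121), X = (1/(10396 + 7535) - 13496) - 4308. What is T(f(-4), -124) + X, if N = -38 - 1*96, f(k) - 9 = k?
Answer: -318472490/17931 ≈ -17761.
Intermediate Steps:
f(k) = 9 + k
N = -134 (N = -38 - 96 = -134)
X = -319243523/17931 (X = (1/17931 - 13496) - 4308 = -241996775/17931 - 4308 = -319243523/17931 ≈ -17804.)
T(c, W) = (-134 + c)/(121 + W) (T(c, W) = (c - 134)/(W + 121) = (-134 + c)/(121 + W))
T(f(-4), -124) + X = (-134 + (9 - 4))/(121 - 124) - 319243523/17931 = (-134 + 5)/(-3) - 319243523/17931 = -⅓*(-129) - 319243523/17931 = 43 - 319243523/17931 = -318472490/17931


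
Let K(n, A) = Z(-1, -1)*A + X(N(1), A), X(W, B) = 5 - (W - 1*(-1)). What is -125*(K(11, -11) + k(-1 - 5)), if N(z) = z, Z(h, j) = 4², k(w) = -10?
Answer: 22875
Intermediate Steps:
Z(h, j) = 16
X(W, B) = 4 - W (X(W, B) = 5 - (W + 1) = 5 - (1 + W) = 5 + (-1 - W) = 4 - W)
K(n, A) = 3 + 16*A (K(n, A) = 16*A + (4 - 1*1) = 16*A + (4 - 1) = 16*A + 3 = 3 + 16*A)
-125*(K(11, -11) + k(-1 - 5)) = -125*((3 + 16*(-11)) - 10) = -125*((3 - 176) - 10) = -125*(-173 - 10) = -125*(-183) = 22875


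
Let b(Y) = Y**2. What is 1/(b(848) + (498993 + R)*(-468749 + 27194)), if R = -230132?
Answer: -1/118716199751 ≈ -8.4235e-12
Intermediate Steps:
1/(b(848) + (498993 + R)*(-468749 + 27194)) = 1/(848**2 + (498993 - 230132)*(-468749 + 27194)) = 1/(719104 + 268861*(-441555)) = 1/(719104 - 118716918855) = 1/(-118716199751) = -1/118716199751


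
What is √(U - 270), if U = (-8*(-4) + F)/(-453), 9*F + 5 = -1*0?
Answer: I*√498786069/1359 ≈ 16.434*I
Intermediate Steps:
F = -5/9 (F = -5/9 + (-1*0)/9 = -5/9 + (⅑)*0 = -5/9 + 0 = -5/9 ≈ -0.55556)
U = -283/4077 (U = (-8*(-4) - 5/9)/(-453) = (32 - 5/9)*(-1/453) = (283/9)*(-1/453) = -283/4077 ≈ -0.069414)
√(U - 270) = √(-283/4077 - 270) = √(-1101073/4077) = I*√498786069/1359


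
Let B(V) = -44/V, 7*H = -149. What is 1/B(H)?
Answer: 149/308 ≈ 0.48377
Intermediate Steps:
H = -149/7 (H = (1/7)*(-149) = -149/7 ≈ -21.286)
1/B(H) = 1/(-44/(-149/7)) = 1/(-44*(-7/149)) = 1/(308/149) = 149/308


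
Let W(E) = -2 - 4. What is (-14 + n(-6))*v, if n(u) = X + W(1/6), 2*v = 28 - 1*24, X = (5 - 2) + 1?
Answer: -32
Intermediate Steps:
W(E) = -6
X = 4 (X = 3 + 1 = 4)
v = 2 (v = (28 - 1*24)/2 = (28 - 24)/2 = (½)*4 = 2)
n(u) = -2 (n(u) = 4 - 6 = -2)
(-14 + n(-6))*v = (-14 - 2)*2 = -16*2 = -32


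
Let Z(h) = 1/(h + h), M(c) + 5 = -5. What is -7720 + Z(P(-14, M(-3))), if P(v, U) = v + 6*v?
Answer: -1513121/196 ≈ -7720.0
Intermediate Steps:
M(c) = -10 (M(c) = -5 - 5 = -10)
P(v, U) = 7*v
Z(h) = 1/(2*h)
-7720 + Z(P(-14, M(-3))) = -7720 + 1/(2*((7*(-14)))) = -7720 + (1/2)/(-98) = -7720 + (1/2)*(-1/98) = -7720 - 1/196 = -1513121/196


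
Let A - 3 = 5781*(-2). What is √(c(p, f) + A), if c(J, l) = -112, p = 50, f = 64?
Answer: I*√11671 ≈ 108.03*I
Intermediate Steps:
A = -11559 (A = 3 + 5781*(-2) = 3 - 11562 = -11559)
√(c(p, f) + A) = √(-112 - 11559) = √(-11671) = I*√11671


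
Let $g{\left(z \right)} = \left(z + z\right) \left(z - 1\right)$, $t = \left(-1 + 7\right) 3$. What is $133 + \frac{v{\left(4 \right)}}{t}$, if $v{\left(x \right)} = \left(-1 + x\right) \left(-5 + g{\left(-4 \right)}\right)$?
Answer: $\frac{833}{6} \approx 138.83$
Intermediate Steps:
$t = 18$ ($t = 6 \cdot 3 = 18$)
$g{\left(z \right)} = 2 z \left(-1 + z\right)$
$v{\left(x \right)} = -35 + 35 x$ ($v{\left(x \right)} = \left(-1 + x\right) \left(-5 + 2 \left(-4\right) \left(-1 - 4\right)\right) = \left(-1 + x\right) \left(-5 + 2 \left(-4\right) \left(-5\right)\right) = \left(-1 + x\right) \left(-5 + 40\right) = \left(-1 + x\right) 35 = -35 + 35 x$)
$133 + \frac{v{\left(4 \right)}}{t} = 133 + \frac{-35 + 35 \cdot 4}{18} = 133 + \left(-35 + 140\right) \frac{1}{18} = 133 + 105 \cdot \frac{1}{18} = 133 + \frac{35}{6} = \frac{833}{6}$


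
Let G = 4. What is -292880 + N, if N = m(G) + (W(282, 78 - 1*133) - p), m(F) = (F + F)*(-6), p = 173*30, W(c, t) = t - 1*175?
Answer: -298348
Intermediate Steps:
W(c, t) = -175 + t (W(c, t) = t - 175 = -175 + t)
p = 5190
m(F) = -12*F (m(F) = (2*F)*(-6) = -12*F)
N = -5468 (N = -12*4 + ((-175 + (78 - 1*133)) - 1*5190) = -48 + ((-175 + (78 - 133)) - 5190) = -48 + ((-175 - 55) - 5190) = -48 + (-230 - 5190) = -48 - 5420 = -5468)
-292880 + N = -292880 - 5468 = -298348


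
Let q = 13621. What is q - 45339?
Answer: -31718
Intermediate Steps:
q - 45339 = 13621 - 45339 = -31718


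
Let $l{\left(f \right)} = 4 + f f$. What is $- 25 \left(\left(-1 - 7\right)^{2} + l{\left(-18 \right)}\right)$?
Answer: $-9800$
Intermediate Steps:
$l{\left(f \right)} = 4 + f^{2}$
$- 25 \left(\left(-1 - 7\right)^{2} + l{\left(-18 \right)}\right) = - 25 \left(\left(-1 - 7\right)^{2} + \left(4 + \left(-18\right)^{2}\right)\right) = - 25 \left(\left(-8\right)^{2} + \left(4 + 324\right)\right) = - 25 \left(64 + 328\right) = \left(-25\right) 392 = -9800$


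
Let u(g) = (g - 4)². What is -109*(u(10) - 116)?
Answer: 8720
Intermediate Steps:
u(g) = (-4 + g)²
-109*(u(10) - 116) = -109*((-4 + 10)² - 116) = -109*(6² - 116) = -109*(36 - 116) = -109*(-80) = 8720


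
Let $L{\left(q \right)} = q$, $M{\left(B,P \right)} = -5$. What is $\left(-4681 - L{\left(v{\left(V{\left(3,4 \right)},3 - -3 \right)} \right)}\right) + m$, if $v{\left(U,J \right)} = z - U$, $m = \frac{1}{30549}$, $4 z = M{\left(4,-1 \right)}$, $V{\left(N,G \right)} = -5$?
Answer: $- \frac{572457707}{122196} \approx -4684.8$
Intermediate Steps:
$z = - \frac{5}{4}$ ($z = \frac{1}{4} \left(-5\right) = - \frac{5}{4} \approx -1.25$)
$m = \frac{1}{30549} \approx 3.2734 \cdot 10^{-5}$
$v{\left(U,J \right)} = - \frac{5}{4} - U$
$\left(-4681 - L{\left(v{\left(V{\left(3,4 \right)},3 - -3 \right)} \right)}\right) + m = \left(-4681 - \left(- \frac{5}{4} - -5\right)\right) + \frac{1}{30549} = \left(-4681 - \left(- \frac{5}{4} + 5\right)\right) + \frac{1}{30549} = \left(-4681 - \frac{15}{4}\right) + \frac{1}{30549} = - \frac{18739}{4} + \frac{1}{30549} = - \frac{572457707}{122196}$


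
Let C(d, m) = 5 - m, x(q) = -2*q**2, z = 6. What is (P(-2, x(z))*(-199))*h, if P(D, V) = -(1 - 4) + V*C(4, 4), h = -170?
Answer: -2334270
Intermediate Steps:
P(D, V) = 3 + V (P(D, V) = -(1 - 4) + V*(5 - 1*4) = -1*(-3) + V*(5 - 4) = 3 + V*1 = 3 + V)
(P(-2, x(z))*(-199))*h = ((3 - 2*6**2)*(-199))*(-170) = ((3 - 2*36)*(-199))*(-170) = ((3 - 72)*(-199))*(-170) = -69*(-199)*(-170) = 13731*(-170) = -2334270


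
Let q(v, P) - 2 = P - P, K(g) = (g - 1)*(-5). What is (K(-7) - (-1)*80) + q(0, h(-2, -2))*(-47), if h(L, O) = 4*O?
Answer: 26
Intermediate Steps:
K(g) = 5 - 5*g (K(g) = (-1 + g)*(-5) = 5 - 5*g)
q(v, P) = 2 (q(v, P) = 2 + (P - P) = 2 + 0 = 2)
(K(-7) - (-1)*80) + q(0, h(-2, -2))*(-47) = ((5 - 5*(-7)) - (-1)*80) + 2*(-47) = ((5 + 35) - 1*(-80)) - 94 = (40 + 80) - 94 = 120 - 94 = 26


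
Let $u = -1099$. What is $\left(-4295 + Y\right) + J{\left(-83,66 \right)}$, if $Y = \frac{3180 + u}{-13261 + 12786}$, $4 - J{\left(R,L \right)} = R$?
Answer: $- \frac{2000881}{475} \approx -4212.4$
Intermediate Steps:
$J{\left(R,L \right)} = 4 - R$
$Y = - \frac{2081}{475}$ ($Y = \frac{3180 - 1099}{-13261 + 12786} = \frac{2081}{-475} = 2081 \left(- \frac{1}{475}\right) = - \frac{2081}{475} \approx -4.3811$)
$\left(-4295 + Y\right) + J{\left(-83,66 \right)} = \left(-4295 - \frac{2081}{475}\right) + \left(4 - -83\right) = - \frac{2042206}{475} + \left(4 + 83\right) = - \frac{2042206}{475} + 87 = - \frac{2000881}{475}$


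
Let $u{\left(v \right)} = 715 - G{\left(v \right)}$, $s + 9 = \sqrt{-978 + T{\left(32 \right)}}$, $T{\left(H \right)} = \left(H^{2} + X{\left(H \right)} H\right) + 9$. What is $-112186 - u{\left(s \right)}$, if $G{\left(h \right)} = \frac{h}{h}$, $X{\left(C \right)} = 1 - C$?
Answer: $-112900$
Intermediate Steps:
$G{\left(h \right)} = 1$
$T{\left(H \right)} = 9 + H^{2} + H \left(1 - H\right)$ ($T{\left(H \right)} = \left(H^{2} + \left(1 - H\right) H\right) + 9 = \left(H^{2} + H \left(1 - H\right)\right) + 9 = 9 + H^{2} + H \left(1 - H\right)$)
$s = -9 + i \sqrt{937}$ ($s = -9 + \sqrt{-978 + \left(9 + 32\right)} = -9 + \sqrt{-978 + 41} = -9 + \sqrt{-937} = -9 + i \sqrt{937} \approx -9.0 + 30.61 i$)
$u{\left(v \right)} = 714$ ($u{\left(v \right)} = 715 - 1 = 714$)
$-112186 - u{\left(s \right)} = -112186 - 714 = -112900$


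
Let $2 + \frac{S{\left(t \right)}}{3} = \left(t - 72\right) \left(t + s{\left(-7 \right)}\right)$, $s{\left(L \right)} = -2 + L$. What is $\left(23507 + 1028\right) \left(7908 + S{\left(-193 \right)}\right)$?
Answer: $4133951220$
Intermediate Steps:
$S{\left(t \right)} = -6 + 3 \left(-72 + t\right) \left(-9 + t\right)$ ($S{\left(t \right)} = -6 + 3 \left(t - 72\right) \left(t - 9\right) = -6 + 3 \left(-72 + t\right) \left(t - 9\right) = -6 + 3 \left(-72 + t\right) \left(-9 + t\right)$)
$\left(23507 + 1028\right) \left(7908 + S{\left(-193 \right)}\right) = \left(23507 + 1028\right) \left(7908 + \left(1938 - -46899 + 3 \left(-193\right)^{2}\right)\right) = 24535 \left(7908 + \left(1938 + 46899 + 3 \cdot 37249\right)\right) = 24535 \left(7908 + \left(1938 + 46899 + 111747\right)\right) = 24535 \left(7908 + 160584\right) = 24535 \cdot 168492 = 4133951220$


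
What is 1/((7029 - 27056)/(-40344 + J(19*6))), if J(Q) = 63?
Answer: 40281/20027 ≈ 2.0113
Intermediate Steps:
1/((7029 - 27056)/(-40344 + J(19*6))) = 1/((7029 - 27056)/(-40344 + 63)) = 1/(-20027/(-40281)) = 1/(-20027*(-1/40281)) = 1/(20027/40281) = 40281/20027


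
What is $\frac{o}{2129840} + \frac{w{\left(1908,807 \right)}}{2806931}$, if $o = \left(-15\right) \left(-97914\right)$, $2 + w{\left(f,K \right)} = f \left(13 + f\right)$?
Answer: $\frac{1192899776645}{597831392104} \approx 1.9954$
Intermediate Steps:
$w{\left(f,K \right)} = -2 + f \left(13 + f\right)$
$o = 1468710$
$\frac{o}{2129840} + \frac{w{\left(1908,807 \right)}}{2806931} = \frac{1468710}{2129840} + \frac{-2 + 1908^{2} + 13 \cdot 1908}{2806931} = 1468710 \cdot \frac{1}{2129840} + \left(-2 + 3640464 + 24804\right) \frac{1}{2806931} = \frac{146871}{212984} + 3665266 \cdot \frac{1}{2806931} = \frac{146871}{212984} + \frac{3665266}{2806931} = \frac{1192899776645}{597831392104}$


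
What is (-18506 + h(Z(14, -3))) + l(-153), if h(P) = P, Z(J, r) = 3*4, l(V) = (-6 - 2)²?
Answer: -18430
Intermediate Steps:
l(V) = 64 (l(V) = (-8)² = 64)
Z(J, r) = 12
(-18506 + h(Z(14, -3))) + l(-153) = (-18506 + 12) + 64 = -18494 + 64 = -18430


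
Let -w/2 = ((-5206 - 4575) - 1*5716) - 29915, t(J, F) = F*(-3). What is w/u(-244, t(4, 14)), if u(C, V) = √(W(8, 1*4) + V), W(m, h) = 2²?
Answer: -45412*I*√38/19 ≈ -14734.0*I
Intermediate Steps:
W(m, h) = 4
t(J, F) = -3*F
u(C, V) = √(4 + V)
w = 90824 (w = -2*(((-5206 - 4575) - 1*5716) - 29915) = -2*((-9781 - 5716) - 29915) = -2*(-15497 - 29915) = -2*(-45412) = 90824)
w/u(-244, t(4, 14)) = 90824/(√(4 - 3*14)) = 90824/(√(4 - 42)) = 90824/(√(-38)) = 90824/((I*√38)) = 90824*(-I*√38/38) = -45412*I*√38/19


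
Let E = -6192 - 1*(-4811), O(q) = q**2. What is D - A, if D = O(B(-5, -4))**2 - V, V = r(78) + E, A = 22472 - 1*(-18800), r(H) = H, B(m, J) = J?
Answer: -39713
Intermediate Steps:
E = -1381 (E = -6192 + 4811 = -1381)
A = 41272 (A = 22472 + 18800 = 41272)
V = -1303 (V = 78 - 1381 = -1303)
D = 1559 (D = ((-4)**2)**2 - 1*(-1303) = 16**2 + 1303 = 256 + 1303 = 1559)
D - A = 1559 - 1*41272 = 1559 - 41272 = -39713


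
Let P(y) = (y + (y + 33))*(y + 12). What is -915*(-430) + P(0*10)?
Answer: 393846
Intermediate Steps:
P(y) = (12 + y)*(33 + 2*y) (P(y) = (y + (33 + y))*(12 + y) = (33 + 2*y)*(12 + y) = (12 + y)*(33 + 2*y))
-915*(-430) + P(0*10) = -915*(-430) + (396 + 2*(0*10)**2 + 57*(0*10)) = 393450 + (396 + 2*0**2 + 57*0) = 393450 + (396 + 2*0 + 0) = 393450 + (396 + 0 + 0) = 393450 + 396 = 393846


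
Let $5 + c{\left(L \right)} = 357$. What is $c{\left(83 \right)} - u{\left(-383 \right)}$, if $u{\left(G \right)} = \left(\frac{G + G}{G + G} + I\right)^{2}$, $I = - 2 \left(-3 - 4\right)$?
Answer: $127$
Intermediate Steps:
$I = 14$ ($I = \left(-2\right) \left(-7\right) = 14$)
$u{\left(G \right)} = 225$ ($u{\left(G \right)} = \left(\frac{G + G}{G + G} + 14\right)^{2} = \left(\frac{2 G}{2 G} + 14\right)^{2} = \left(2 G \frac{1}{2 G} + 14\right)^{2} = \left(1 + 14\right)^{2} = 15^{2} = 225$)
$c{\left(L \right)} = 352$ ($c{\left(L \right)} = -5 + 357 = 352$)
$c{\left(83 \right)} - u{\left(-383 \right)} = 352 - 225 = 127$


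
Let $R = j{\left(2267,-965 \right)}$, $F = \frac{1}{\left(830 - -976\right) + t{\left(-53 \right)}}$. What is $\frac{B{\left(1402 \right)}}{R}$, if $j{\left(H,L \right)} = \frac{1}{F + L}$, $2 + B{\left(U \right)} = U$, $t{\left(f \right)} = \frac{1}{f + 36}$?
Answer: $- \frac{41477027200}{30701} \approx -1.351 \cdot 10^{6}$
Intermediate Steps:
$t{\left(f \right)} = \frac{1}{36 + f}$
$B{\left(U \right)} = -2 + U$
$F = \frac{17}{30701}$ ($F = \frac{1}{\left(830 - -976\right) + \frac{1}{36 - 53}} = \frac{1}{\left(830 + 976\right) + \frac{1}{-17}} = \frac{1}{1806 - \frac{1}{17}} = \frac{1}{\frac{30701}{17}} = \frac{17}{30701} \approx 0.00055373$)
$j{\left(H,L \right)} = \frac{1}{\frac{17}{30701} + L}$
$R = - \frac{30701}{29626448}$ ($R = \frac{30701}{17 + 30701 \left(-965\right)} = \frac{30701}{17 - 29626465} = \frac{30701}{-29626448} = 30701 \left(- \frac{1}{29626448}\right) = - \frac{30701}{29626448} \approx -0.0010363$)
$\frac{B{\left(1402 \right)}}{R} = \frac{-2 + 1402}{- \frac{30701}{29626448}} = 1400 \left(- \frac{29626448}{30701}\right) = - \frac{41477027200}{30701}$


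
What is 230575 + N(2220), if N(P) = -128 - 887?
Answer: 229560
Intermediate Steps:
N(P) = -1015
230575 + N(2220) = 230575 - 1015 = 229560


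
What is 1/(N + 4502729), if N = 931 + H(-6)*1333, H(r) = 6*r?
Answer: 1/4455672 ≈ 2.2443e-7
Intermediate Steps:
N = -47057 (N = 931 + (6*(-6))*1333 = 931 - 36*1333 = 931 - 47988 = -47057)
1/(N + 4502729) = 1/(-47057 + 4502729) = 1/4455672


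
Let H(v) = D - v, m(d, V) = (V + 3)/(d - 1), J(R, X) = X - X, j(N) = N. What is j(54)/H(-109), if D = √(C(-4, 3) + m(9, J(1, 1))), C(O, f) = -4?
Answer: 47088/95077 - 108*I*√58/95077 ≈ 0.49526 - 0.0086509*I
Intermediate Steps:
J(R, X) = 0
m(d, V) = (3 + V)/(-1 + d)
D = I*√58/4 (D = √(-4 + (3 + 0)/(-1 + 9)) = √(-4 + 3/8) = √(-29/8) = I*√58/4 ≈ 1.9039*I)
H(v) = -v + I*√58/4 (H(v) = I*√58/4 - v = -v + I*√58/4)
j(54)/H(-109) = 54/(-1*(-109) + I*√58/4) = 54/(109 + I*√58/4)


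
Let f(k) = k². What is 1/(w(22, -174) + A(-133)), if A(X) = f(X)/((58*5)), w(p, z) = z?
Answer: -290/32771 ≈ -0.0088493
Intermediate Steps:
A(X) = X²/290 (A(X) = X²/((58*5)) = X²/290)
1/(w(22, -174) + A(-133)) = 1/(-174 + (1/290)*(-133)²) = 1/(-174 + (1/290)*17689) = 1/(-174 + 17689/290) = 1/(-32771/290) = -290/32771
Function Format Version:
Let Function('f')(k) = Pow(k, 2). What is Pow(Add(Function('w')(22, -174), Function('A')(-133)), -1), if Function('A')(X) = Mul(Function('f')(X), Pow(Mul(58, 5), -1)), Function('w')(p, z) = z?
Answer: Rational(-290, 32771) ≈ -0.0088493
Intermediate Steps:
Function('A')(X) = Mul(Rational(1, 290), Pow(X, 2)) (Function('A')(X) = Mul(Pow(X, 2), Pow(Mul(58, 5), -1)) = Mul(Pow(X, 2), Pow(290, -1)) = Mul(Pow(X, 2), Rational(1, 290)) = Mul(Rational(1, 290), Pow(X, 2)))
Pow(Add(Function('w')(22, -174), Function('A')(-133)), -1) = Pow(Add(-174, Mul(Rational(1, 290), Pow(-133, 2))), -1) = Pow(Add(-174, Mul(Rational(1, 290), 17689)), -1) = Pow(Add(-174, Rational(17689, 290)), -1) = Pow(Rational(-32771, 290), -1) = Rational(-290, 32771)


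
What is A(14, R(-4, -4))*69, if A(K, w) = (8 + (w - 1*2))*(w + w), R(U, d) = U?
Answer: -1104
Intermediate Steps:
A(K, w) = 2*w*(6 + w) (A(K, w) = (8 + (w - 2))*(2*w) = (8 + (-2 + w))*(2*w) = (6 + w)*(2*w) = 2*w*(6 + w))
A(14, R(-4, -4))*69 = (2*(-4)*(6 - 4))*69 = (2*(-4)*2)*69 = -16*69 = -1104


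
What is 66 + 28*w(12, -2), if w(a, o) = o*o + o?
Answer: 122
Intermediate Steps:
w(a, o) = o + o² (w(a, o) = o² + o = o + o²)
66 + 28*w(12, -2) = 66 + 28*(-2*(1 - 2)) = 66 + 28*(-2*(-1)) = 66 + 28*2 = 66 + 56 = 122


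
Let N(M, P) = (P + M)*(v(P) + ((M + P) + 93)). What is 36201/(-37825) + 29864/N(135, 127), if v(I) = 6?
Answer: -1147178591/1788782075 ≈ -0.64132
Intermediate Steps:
N(M, P) = (M + P)*(99 + M + P) (N(M, P) = (P + M)*(6 + ((M + P) + 93)) = (M + P)*(6 + (93 + M + P)) = (M + P)*(99 + M + P))
36201/(-37825) + 29864/N(135, 127) = 36201/(-37825) + 29864/(135**2 + 127**2 + 99*135 + 99*127 + 2*135*127) = 36201*(-1/37825) + 29864/(18225 + 16129 + 13365 + 12573 + 34290) = -36201/37825 + 29864/94582 = -36201/37825 + 29864*(1/94582) = -36201/37825 + 14932/47291 = -1147178591/1788782075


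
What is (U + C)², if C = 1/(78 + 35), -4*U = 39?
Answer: 19386409/204304 ≈ 94.890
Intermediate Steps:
U = -39/4 (U = -¼*39 = -39/4 ≈ -9.7500)
C = 1/113 ≈ 0.0088496
(U + C)² = (-39/4 + 1/113)² = (-4403/452)² = 19386409/204304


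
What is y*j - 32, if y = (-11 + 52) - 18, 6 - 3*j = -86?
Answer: 2020/3 ≈ 673.33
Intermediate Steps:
j = 92/3 (j = 2 - ⅓*(-86) = 2 + 86/3 = 92/3 ≈ 30.667)
y = 23 (y = 41 - 18 = 23)
y*j - 32 = 23*(92/3) - 32 = 2116/3 - 32 = 2020/3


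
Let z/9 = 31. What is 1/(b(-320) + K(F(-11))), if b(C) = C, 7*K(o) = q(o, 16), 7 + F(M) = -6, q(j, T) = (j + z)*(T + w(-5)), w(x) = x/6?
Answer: 3/769 ≈ 0.0039012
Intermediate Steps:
z = 279 (z = 9*31 = 279)
w(x) = x/6 (w(x) = x*(1/6) = x/6)
q(j, T) = (279 + j)*(-5/6 + T) (q(j, T) = (j + 279)*(T + (1/6)*(-5)) = (279 + j)*(T - 5/6) = (279 + j)*(-5/6 + T))
F(M) = -13 (F(M) = -7 - 6 = -13)
K(o) = 1209/2 + 13*o/6 (K(o) = (-465/2 + 279*16 - 5*o/6 + 16*o)/7 = (-465/2 + 4464 - 5*o/6 + 16*o)/7 = (8463/2 + 91*o/6)/7 = 1209/2 + 13*o/6)
1/(b(-320) + K(F(-11))) = 1/(-320 + (1209/2 + (13/6)*(-13))) = 1/(-320 + (1209/2 - 169/6)) = 1/(-320 + 1729/3) = 1/(769/3) = 3/769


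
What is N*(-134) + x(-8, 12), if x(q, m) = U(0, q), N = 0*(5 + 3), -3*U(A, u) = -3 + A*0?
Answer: 1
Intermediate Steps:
U(A, u) = 1 (U(A, u) = -(-3 + A*0)/3 = -(-3 + 0)/3 = -⅓*(-3) = 1)
N = 0 (N = 0*8 = 0)
x(q, m) = 1
N*(-134) + x(-8, 12) = 0*(-134) + 1 = 0 + 1 = 1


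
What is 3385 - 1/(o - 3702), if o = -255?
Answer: 13394446/3957 ≈ 3385.0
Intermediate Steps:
3385 - 1/(o - 3702) = 3385 - 1/(-255 - 3702) = 3385 - 1/(-3957) = 3385 - 1*(-1/3957) = 3385 + 1/3957 = 13394446/3957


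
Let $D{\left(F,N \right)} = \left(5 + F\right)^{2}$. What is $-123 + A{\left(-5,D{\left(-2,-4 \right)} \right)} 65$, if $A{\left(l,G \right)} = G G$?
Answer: $5142$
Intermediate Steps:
$A{\left(l,G \right)} = G^{2}$
$-123 + A{\left(-5,D{\left(-2,-4 \right)} \right)} 65 = -123 + \left(\left(5 - 2\right)^{2}\right)^{2} \cdot 65 = -123 + \left(3^{2}\right)^{2} \cdot 65 = -123 + 9^{2} \cdot 65 = -123 + 81 \cdot 65 = -123 + 5265 = 5142$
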